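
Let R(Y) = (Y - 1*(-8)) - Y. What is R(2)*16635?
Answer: 133080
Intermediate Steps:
R(Y) = 8 (R(Y) = (Y + 8) - Y = (8 + Y) - Y = 8)
R(2)*16635 = 8*16635 = 133080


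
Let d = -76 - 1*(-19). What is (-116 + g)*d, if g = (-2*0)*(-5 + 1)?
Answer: 6612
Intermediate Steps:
g = 0 (g = 0*(-4) = 0)
d = -57 (d = -76 + 19 = -57)
(-116 + g)*d = (-116 + 0)*(-57) = -116*(-57) = 6612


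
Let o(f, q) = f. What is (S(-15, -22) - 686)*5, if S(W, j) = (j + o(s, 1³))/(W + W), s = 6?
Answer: -10282/3 ≈ -3427.3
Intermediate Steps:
S(W, j) = (6 + j)/(2*W) (S(W, j) = (j + 6)/(W + W) = (6 + j)/((2*W)) = (6 + j)*(1/(2*W)) = (6 + j)/(2*W))
(S(-15, -22) - 686)*5 = ((½)*(6 - 22)/(-15) - 686)*5 = ((½)*(-1/15)*(-16) - 686)*5 = (8/15 - 686)*5 = -10282/15*5 = -10282/3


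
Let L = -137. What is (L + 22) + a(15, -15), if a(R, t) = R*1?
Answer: -100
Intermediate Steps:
a(R, t) = R
(L + 22) + a(15, -15) = (-137 + 22) + 15 = -115 + 15 = -100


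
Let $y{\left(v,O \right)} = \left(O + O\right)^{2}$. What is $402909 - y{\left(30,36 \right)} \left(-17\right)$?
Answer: $491037$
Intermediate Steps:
$y{\left(v,O \right)} = 4 O^{2}$ ($y{\left(v,O \right)} = \left(2 O\right)^{2} = 4 O^{2}$)
$402909 - y{\left(30,36 \right)} \left(-17\right) = 402909 - 4 \cdot 36^{2} \left(-17\right) = 402909 - 4 \cdot 1296 \left(-17\right) = 402909 - 5184 \left(-17\right) = 402909 - -88128 = 402909 + 88128 = 491037$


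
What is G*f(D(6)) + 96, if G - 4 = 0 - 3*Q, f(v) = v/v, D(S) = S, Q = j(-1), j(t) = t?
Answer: 103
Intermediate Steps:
Q = -1
f(v) = 1
G = 7 (G = 4 + (0 - 3*(-1)) = 4 + (0 + 3) = 4 + 3 = 7)
G*f(D(6)) + 96 = 7*1 + 96 = 7 + 96 = 103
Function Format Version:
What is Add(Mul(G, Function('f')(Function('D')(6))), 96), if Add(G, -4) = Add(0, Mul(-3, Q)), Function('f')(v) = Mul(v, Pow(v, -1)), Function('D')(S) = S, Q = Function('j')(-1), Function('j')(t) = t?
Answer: 103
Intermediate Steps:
Q = -1
Function('f')(v) = 1
G = 7 (G = Add(4, Add(0, Mul(-3, -1))) = Add(4, Add(0, 3)) = Add(4, 3) = 7)
Add(Mul(G, Function('f')(Function('D')(6))), 96) = Add(Mul(7, 1), 96) = Add(7, 96) = 103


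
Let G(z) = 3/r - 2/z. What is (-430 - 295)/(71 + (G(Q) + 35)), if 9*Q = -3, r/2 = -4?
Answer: -5800/893 ≈ -6.4950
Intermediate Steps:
r = -8 (r = 2*(-4) = -8)
Q = -⅓ (Q = (⅑)*(-3) = -⅓ ≈ -0.33333)
G(z) = -3/8 - 2/z (G(z) = 3/(-8) - 2/z = 3*(-⅛) - 2/z = -3/8 - 2/z)
(-430 - 295)/(71 + (G(Q) + 35)) = (-430 - 295)/(71 + ((-3/8 - 2/(-⅓)) + 35)) = -725/(71 + ((-3/8 - 2*(-3)) + 35)) = -725/(71 + ((-3/8 + 6) + 35)) = -725/(71 + (45/8 + 35)) = -725/(71 + 325/8) = -725/893/8 = -725*8/893 = -5800/893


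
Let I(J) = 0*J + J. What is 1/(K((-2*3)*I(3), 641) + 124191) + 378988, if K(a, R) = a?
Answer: 47060076925/124173 ≈ 3.7899e+5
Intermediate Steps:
I(J) = J (I(J) = 0 + J = J)
1/(K((-2*3)*I(3), 641) + 124191) + 378988 = 1/(-2*3*3 + 124191) + 378988 = 1/(-6*3 + 124191) + 378988 = 1/(-18 + 124191) + 378988 = 1/124173 + 378988 = 47060076925/124173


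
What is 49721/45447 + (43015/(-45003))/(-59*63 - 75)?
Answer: 404138665181/369313956432 ≈ 1.0943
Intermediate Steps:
49721/45447 + (43015/(-45003))/(-59*63 - 75) = 49721*(1/45447) + (43015*(-1/45003))/(-3717 - 75) = 49721/45447 - 6145/6429/(-3792) = 49721/45447 - 6145/6429*(-1/3792) = 49721/45447 + 6145/24378768 = 404138665181/369313956432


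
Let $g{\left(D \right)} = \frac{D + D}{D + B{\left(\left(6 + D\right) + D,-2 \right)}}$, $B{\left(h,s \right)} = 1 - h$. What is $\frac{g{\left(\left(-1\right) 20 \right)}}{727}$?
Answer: $- \frac{8}{2181} \approx -0.003668$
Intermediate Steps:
$g{\left(D \right)} = \frac{2 D}{-5 - D}$ ($g{\left(D \right)} = \frac{D + D}{D - \left(5 + 2 D\right)} = \frac{2 D}{D - \left(5 + 2 D\right)} = \frac{2 D}{-5 - D}$)
$\frac{g{\left(\left(-1\right) 20 \right)}}{727} = \frac{\left(-2\right) \left(\left(-1\right) 20\right) \frac{1}{5 - 20}}{727} = \left(-2\right) \left(-20\right) \frac{1}{5 - 20} \cdot \frac{1}{727} = \left(-2\right) \left(-20\right) \frac{1}{-15} \cdot \frac{1}{727} = \left(-2\right) \left(-20\right) \left(- \frac{1}{15}\right) \frac{1}{727} = \left(- \frac{8}{3}\right) \frac{1}{727} = - \frac{8}{2181}$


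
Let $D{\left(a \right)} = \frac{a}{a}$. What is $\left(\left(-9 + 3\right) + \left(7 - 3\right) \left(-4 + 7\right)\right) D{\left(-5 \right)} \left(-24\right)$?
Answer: $-144$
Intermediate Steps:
$D{\left(a \right)} = 1$
$\left(\left(-9 + 3\right) + \left(7 - 3\right) \left(-4 + 7\right)\right) D{\left(-5 \right)} \left(-24\right) = \left(\left(-9 + 3\right) + \left(7 - 3\right) \left(-4 + 7\right)\right) 1 \left(-24\right) = \left(-6 + 4 \cdot 3\right) 1 \left(-24\right) = \left(-6 + 12\right) 1 \left(-24\right) = 6 \cdot 1 \left(-24\right) = 6 \left(-24\right) = -144$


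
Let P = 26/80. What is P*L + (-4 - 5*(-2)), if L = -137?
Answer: -1541/40 ≈ -38.525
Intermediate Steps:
P = 13/40 (P = 26*(1/80) = 13/40 ≈ 0.32500)
P*L + (-4 - 5*(-2)) = (13/40)*(-137) + (-4 - 5*(-2)) = -1781/40 + (-4 + 10) = -1781/40 + 6 = -1541/40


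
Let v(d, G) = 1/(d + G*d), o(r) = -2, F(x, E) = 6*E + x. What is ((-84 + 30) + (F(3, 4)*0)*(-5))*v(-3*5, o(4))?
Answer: -18/5 ≈ -3.6000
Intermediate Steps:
F(x, E) = x + 6*E
((-84 + 30) + (F(3, 4)*0)*(-5))*v(-3*5, o(4)) = ((-84 + 30) + ((3 + 6*4)*0)*(-5))*(1/(((-3*5))*(1 - 2))) = (-54 + ((3 + 24)*0)*(-5))*(1/(-15*(-1))) = (-54 + (27*0)*(-5))*(-1/15*(-1)) = (-54 + 0*(-5))*(1/15) = (-54 + 0)*(1/15) = -54*1/15 = -18/5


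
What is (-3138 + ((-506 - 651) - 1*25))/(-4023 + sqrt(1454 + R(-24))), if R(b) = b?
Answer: 17379360/16183099 + 4320*sqrt(1430)/16183099 ≈ 1.0840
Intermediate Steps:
(-3138 + ((-506 - 651) - 1*25))/(-4023 + sqrt(1454 + R(-24))) = (-3138 + ((-506 - 651) - 1*25))/(-4023 + sqrt(1454 - 24)) = (-3138 + (-1157 - 25))/(-4023 + sqrt(1430)) = (-3138 - 1182)/(-4023 + sqrt(1430)) = -4320/(-4023 + sqrt(1430))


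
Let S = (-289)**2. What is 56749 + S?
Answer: 140270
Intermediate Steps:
S = 83521
56749 + S = 56749 + 83521 = 140270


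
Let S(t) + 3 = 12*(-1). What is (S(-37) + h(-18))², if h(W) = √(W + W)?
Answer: 189 - 180*I ≈ 189.0 - 180.0*I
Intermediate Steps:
S(t) = -15 (S(t) = -3 + 12*(-1) = -3 - 12 = -15)
h(W) = √2*√W (h(W) = √(2*W) = √2*√W)
(S(-37) + h(-18))² = (-15 + √2*√(-18))² = (-15 + √2*(3*I*√2))² = (-15 + 6*I)²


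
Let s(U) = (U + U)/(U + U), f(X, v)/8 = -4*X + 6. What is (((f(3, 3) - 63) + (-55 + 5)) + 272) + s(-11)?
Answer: 112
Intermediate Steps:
f(X, v) = 48 - 32*X (f(X, v) = 8*(-4*X + 6) = 8*(6 - 4*X) = 48 - 32*X)
s(U) = 1 (s(U) = (2*U)/((2*U)) = (2*U)*(1/(2*U)) = 1)
(((f(3, 3) - 63) + (-55 + 5)) + 272) + s(-11) = ((((48 - 32*3) - 63) + (-55 + 5)) + 272) + 1 = ((((48 - 96) - 63) - 50) + 272) + 1 = (((-48 - 63) - 50) + 272) + 1 = ((-111 - 50) + 272) + 1 = (-161 + 272) + 1 = 111 + 1 = 112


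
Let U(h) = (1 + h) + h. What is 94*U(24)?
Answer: 4606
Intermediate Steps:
U(h) = 1 + 2*h
94*U(24) = 94*(1 + 2*24) = 94*(1 + 48) = 94*49 = 4606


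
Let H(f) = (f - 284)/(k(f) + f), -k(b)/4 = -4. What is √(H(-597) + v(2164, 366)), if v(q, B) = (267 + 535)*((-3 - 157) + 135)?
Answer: 3*I*√751954021/581 ≈ 141.59*I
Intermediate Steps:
k(b) = 16 (k(b) = -4*(-4) = 16)
H(f) = (-284 + f)/(16 + f) (H(f) = (f - 284)/(16 + f) = (-284 + f)/(16 + f))
v(q, B) = -20050 (v(q, B) = 802*(-160 + 135) = 802*(-25) = -20050)
√(H(-597) + v(2164, 366)) = √((-284 - 597)/(16 - 597) - 20050) = √(-881/(-581) - 20050) = √(-1/581*(-881) - 20050) = √(881/581 - 20050) = √(-11648169/581) = 3*I*√751954021/581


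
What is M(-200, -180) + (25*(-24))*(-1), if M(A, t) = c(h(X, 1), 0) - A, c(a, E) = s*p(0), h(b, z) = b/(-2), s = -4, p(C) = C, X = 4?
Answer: 800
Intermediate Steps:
h(b, z) = -b/2 (h(b, z) = b*(-½) = -b/2)
c(a, E) = 0 (c(a, E) = -4*0 = 0)
M(A, t) = -A (M(A, t) = 0 - A = -A)
M(-200, -180) + (25*(-24))*(-1) = -1*(-200) + (25*(-24))*(-1) = 200 - 600*(-1) = 200 + 600 = 800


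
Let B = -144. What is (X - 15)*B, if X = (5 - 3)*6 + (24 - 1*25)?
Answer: 576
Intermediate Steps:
X = 11 (X = 2*6 + (24 - 25) = 12 - 1 = 11)
(X - 15)*B = (11 - 15)*(-144) = -4*(-144) = 576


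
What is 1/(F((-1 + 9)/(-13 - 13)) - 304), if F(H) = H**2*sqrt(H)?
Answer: -7054567/2144588432 - 169*I*sqrt(13)/1072294216 ≈ -0.0032895 - 5.6826e-7*I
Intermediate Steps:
F(H) = H**(5/2)
1/(F((-1 + 9)/(-13 - 13)) - 304) = 1/(((-1 + 9)/(-13 - 13))**(5/2) - 304) = 1/((8/(-26))**(5/2) - 304) = 1/((8*(-1/26))**(5/2) - 304) = 1/((-4/13)**(5/2) - 304) = 1/(32*I*sqrt(13)/2197 - 304) = 1/(-304 + 32*I*sqrt(13)/2197)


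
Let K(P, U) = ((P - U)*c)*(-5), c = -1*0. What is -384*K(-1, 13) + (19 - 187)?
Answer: -168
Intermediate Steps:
c = 0
K(P, U) = 0 (K(P, U) = ((P - U)*0)*(-5) = 0*(-5) = 0)
-384*K(-1, 13) + (19 - 187) = -384*0 + (19 - 187) = 0 - 168 = -168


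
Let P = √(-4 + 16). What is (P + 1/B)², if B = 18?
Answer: 3889/324 + 2*√3/9 ≈ 12.388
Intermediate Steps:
P = 2*√3 (P = √12 = 2*√3 ≈ 3.4641)
(P + 1/B)² = (2*√3 + 1/18)² = (1/18 + 2*√3)²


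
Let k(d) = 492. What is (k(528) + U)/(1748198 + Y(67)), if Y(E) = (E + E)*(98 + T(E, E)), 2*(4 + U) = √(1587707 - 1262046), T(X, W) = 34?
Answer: 244/882943 + √325661/3531772 ≈ 0.00043793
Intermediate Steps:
U = -4 + √325661/2 (U = -4 + √(1587707 - 1262046)/2 = -4 + √325661/2 ≈ 281.33)
Y(E) = 264*E (Y(E) = (E + E)*(98 + 34) = (2*E)*132 = 264*E)
(k(528) + U)/(1748198 + Y(67)) = (492 + (-4 + √325661/2))/(1748198 + 264*67) = (488 + √325661/2)/(1748198 + 17688) = (488 + √325661/2)/1765886 = (488 + √325661/2)*(1/1765886) = 244/882943 + √325661/3531772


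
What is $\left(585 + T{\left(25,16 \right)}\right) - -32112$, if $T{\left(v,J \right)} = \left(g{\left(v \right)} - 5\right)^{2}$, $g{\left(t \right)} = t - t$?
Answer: $32722$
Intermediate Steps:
$g{\left(t \right)} = 0$
$T{\left(v,J \right)} = 25$ ($T{\left(v,J \right)} = \left(0 - 5\right)^{2} = \left(-5\right)^{2} = 25$)
$\left(585 + T{\left(25,16 \right)}\right) - -32112 = \left(585 + 25\right) - -32112 = 610 + 32112 = 32722$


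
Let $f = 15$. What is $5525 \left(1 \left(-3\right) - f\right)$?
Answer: $-99450$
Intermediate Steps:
$5525 \left(1 \left(-3\right) - f\right) = 5525 \left(1 \left(-3\right) - 15\right) = 5525 \left(-3 - 15\right) = 5525 \left(-18\right) = -99450$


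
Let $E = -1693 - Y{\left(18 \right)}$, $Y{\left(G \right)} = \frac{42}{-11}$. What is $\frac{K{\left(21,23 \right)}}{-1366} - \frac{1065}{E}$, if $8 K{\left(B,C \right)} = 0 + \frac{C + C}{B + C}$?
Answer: $\frac{2816046077}{4467169696} \approx 0.63039$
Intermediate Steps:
$Y{\left(G \right)} = - \frac{42}{11}$ ($Y{\left(G \right)} = 42 \left(- \frac{1}{11}\right) = - \frac{42}{11}$)
$K{\left(B,C \right)} = \frac{C}{4 \left(B + C\right)}$ ($K{\left(B,C \right)} = \frac{0 + \frac{C + C}{B + C}}{8} = \frac{0 + \frac{2 C}{B + C}}{8} = \frac{2 C \frac{1}{B + C}}{8} = \frac{C}{4 \left(B + C\right)}$)
$E = - \frac{18581}{11}$ ($E = -1693 - - \frac{42}{11} = -1693 + \frac{42}{11} = - \frac{18581}{11} \approx -1689.2$)
$\frac{K{\left(21,23 \right)}}{-1366} - \frac{1065}{E} = \frac{\frac{1}{4} \cdot 23 \frac{1}{21 + 23}}{-1366} - \frac{1065}{- \frac{18581}{11}} = \frac{1}{4} \cdot 23 \cdot \frac{1}{44} \left(- \frac{1}{1366}\right) - - \frac{11715}{18581} = \frac{1}{4} \cdot 23 \cdot \frac{1}{44} \left(- \frac{1}{1366}\right) + \frac{11715}{18581} = \frac{23}{176} \left(- \frac{1}{1366}\right) + \frac{11715}{18581} = - \frac{23}{240416} + \frac{11715}{18581} = \frac{2816046077}{4467169696}$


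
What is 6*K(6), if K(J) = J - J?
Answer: 0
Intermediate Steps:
K(J) = 0
6*K(6) = 6*0 = 0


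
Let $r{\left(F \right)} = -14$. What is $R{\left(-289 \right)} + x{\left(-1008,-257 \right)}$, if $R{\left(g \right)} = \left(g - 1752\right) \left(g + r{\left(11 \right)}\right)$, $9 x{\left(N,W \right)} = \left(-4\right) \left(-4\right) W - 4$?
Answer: $\frac{1853897}{3} \approx 6.1797 \cdot 10^{5}$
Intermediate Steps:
$x{\left(N,W \right)} = - \frac{4}{9} + \frac{16 W}{9}$ ($x{\left(N,W \right)} = \frac{\left(-4\right) \left(-4\right) W - 4}{9} = \frac{16 W - 4}{9} = \frac{-4 + 16 W}{9} = - \frac{4}{9} + \frac{16 W}{9}$)
$R{\left(g \right)} = \left(-1752 + g\right) \left(-14 + g\right)$ ($R{\left(g \right)} = \left(g - 1752\right) \left(g - 14\right) = \left(-1752 + g\right) \left(-14 + g\right)$)
$R{\left(-289 \right)} + x{\left(-1008,-257 \right)} = \left(24528 + \left(-289\right)^{2} - -510374\right) + \left(- \frac{4}{9} + \frac{16}{9} \left(-257\right)\right) = \left(24528 + 83521 + 510374\right) - \frac{1372}{3} = 618423 - \frac{1372}{3} = \frac{1853897}{3}$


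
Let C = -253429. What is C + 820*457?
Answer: 121311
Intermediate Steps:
C + 820*457 = -253429 + 820*457 = -253429 + 374740 = 121311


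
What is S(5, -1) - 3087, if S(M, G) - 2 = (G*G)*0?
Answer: -3085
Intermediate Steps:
S(M, G) = 2 (S(M, G) = 2 + (G*G)*0 = 2 + G**2*0 = 2 + 0 = 2)
S(5, -1) - 3087 = 2 - 3087 = -3085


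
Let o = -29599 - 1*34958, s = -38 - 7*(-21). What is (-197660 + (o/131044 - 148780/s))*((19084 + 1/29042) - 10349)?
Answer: -721176686129641455303/414830003432 ≈ -1.7385e+9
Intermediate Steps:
s = 109 (s = -38 + 147 = 109)
o = -64557 (o = -29599 - 34958 = -64557)
(-197660 + (o/131044 - 148780/s))*((19084 + 1/29042) - 10349) = (-197660 + (-64557/131044 - 148780/109))*((19084 + 1/29042) - 10349) = (-197660 + (-64557*1/131044 - 148780*1/109))*((19084 + 1/29042) - 10349) = (-197660 + (-64557/131044 - 148780/109))*(554237529/29042 - 10349) = (-197660 - 19503763033/14283796)*(253681871/29042) = -2842838880393/14283796*253681871/29042 = -721176686129641455303/414830003432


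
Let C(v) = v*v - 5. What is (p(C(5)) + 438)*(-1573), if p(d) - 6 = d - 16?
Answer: -704704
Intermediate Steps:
C(v) = -5 + v**2 (C(v) = v**2 - 5 = -5 + v**2)
p(d) = -10 + d (p(d) = 6 + (d - 16) = 6 + (-16 + d) = -10 + d)
(p(C(5)) + 438)*(-1573) = ((-10 + (-5 + 5**2)) + 438)*(-1573) = ((-10 + (-5 + 25)) + 438)*(-1573) = ((-10 + 20) + 438)*(-1573) = (10 + 438)*(-1573) = 448*(-1573) = -704704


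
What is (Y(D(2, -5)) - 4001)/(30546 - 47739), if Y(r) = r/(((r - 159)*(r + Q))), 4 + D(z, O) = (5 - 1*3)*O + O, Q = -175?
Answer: 138162551/593708676 ≈ 0.23271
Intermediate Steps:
D(z, O) = -4 + 3*O (D(z, O) = -4 + ((5 - 1*3)*O + O) = -4 + ((5 - 3)*O + O) = -4 + (2*O + O) = -4 + 3*O)
Y(r) = r/((-175 + r)*(-159 + r)) (Y(r) = r/(((r - 159)*(r - 175))) = r/(((-159 + r)*(-175 + r))) = r/(((-175 + r)*(-159 + r))) = r*(1/((-175 + r)*(-159 + r))) = r/((-175 + r)*(-159 + r)))
(Y(D(2, -5)) - 4001)/(30546 - 47739) = ((-4 + 3*(-5))/(27825 + (-4 + 3*(-5))**2 - 334*(-4 + 3*(-5))) - 4001)/(30546 - 47739) = ((-4 - 15)/(27825 + (-4 - 15)**2 - 334*(-4 - 15)) - 4001)/(-17193) = (-19/(27825 + (-19)**2 - 334*(-19)) - 4001)*(-1/17193) = (-19/(27825 + 361 + 6346) - 4001)*(-1/17193) = (-19/34532 - 4001)*(-1/17193) = -138162551/34532*(-1/17193) = 138162551/593708676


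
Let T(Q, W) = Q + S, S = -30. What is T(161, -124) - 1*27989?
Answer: -27858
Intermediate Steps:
T(Q, W) = -30 + Q (T(Q, W) = Q - 30 = -30 + Q)
T(161, -124) - 1*27989 = (-30 + 161) - 1*27989 = 131 - 27989 = -27858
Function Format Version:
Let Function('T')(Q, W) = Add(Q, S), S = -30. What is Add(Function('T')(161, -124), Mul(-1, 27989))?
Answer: -27858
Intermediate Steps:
Function('T')(Q, W) = Add(-30, Q) (Function('T')(Q, W) = Add(Q, -30) = Add(-30, Q))
Add(Function('T')(161, -124), Mul(-1, 27989)) = Add(Add(-30, 161), Mul(-1, 27989)) = Add(131, -27989) = -27858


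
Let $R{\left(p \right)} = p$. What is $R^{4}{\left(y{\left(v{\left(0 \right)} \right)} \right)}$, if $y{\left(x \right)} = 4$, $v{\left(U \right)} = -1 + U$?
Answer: $256$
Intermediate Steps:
$R^{4}{\left(y{\left(v{\left(0 \right)} \right)} \right)} = 4^{4} = 256$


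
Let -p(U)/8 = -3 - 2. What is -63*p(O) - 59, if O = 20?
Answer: -2579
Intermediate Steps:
p(U) = 40 (p(U) = -8*(-3 - 2) = -8*(-5) = 40)
-63*p(O) - 59 = -63*40 - 59 = -2520 - 59 = -2579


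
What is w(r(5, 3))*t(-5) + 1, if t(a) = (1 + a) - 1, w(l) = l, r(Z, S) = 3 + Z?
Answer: -39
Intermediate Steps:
t(a) = a
w(r(5, 3))*t(-5) + 1 = (3 + 5)*(-5) + 1 = 8*(-5) + 1 = -40 + 1 = -39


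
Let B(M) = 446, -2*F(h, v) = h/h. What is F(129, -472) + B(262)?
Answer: 891/2 ≈ 445.50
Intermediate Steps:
F(h, v) = -1/2 (F(h, v) = -h/(2*h) = -1/2*1 = -1/2)
F(129, -472) + B(262) = -1/2 + 446 = 891/2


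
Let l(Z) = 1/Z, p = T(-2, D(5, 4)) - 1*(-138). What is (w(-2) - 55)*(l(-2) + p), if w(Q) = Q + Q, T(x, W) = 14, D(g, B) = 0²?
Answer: -17877/2 ≈ -8938.5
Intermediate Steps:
D(g, B) = 0
p = 152 (p = 14 - 1*(-138) = 14 + 138 = 152)
w(Q) = 2*Q
(w(-2) - 55)*(l(-2) + p) = (2*(-2) - 55)*(1/(-2) + 152) = (-4 - 55)*(-½ + 152) = -59*303/2 = -17877/2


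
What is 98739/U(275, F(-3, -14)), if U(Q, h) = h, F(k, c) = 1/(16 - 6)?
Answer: 987390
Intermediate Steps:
F(k, c) = ⅒ (F(k, c) = 1/10 = ⅒)
98739/U(275, F(-3, -14)) = 98739/(⅒) = 98739*10 = 987390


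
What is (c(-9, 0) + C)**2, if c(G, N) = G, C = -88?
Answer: 9409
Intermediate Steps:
(c(-9, 0) + C)**2 = (-9 - 88)**2 = (-97)**2 = 9409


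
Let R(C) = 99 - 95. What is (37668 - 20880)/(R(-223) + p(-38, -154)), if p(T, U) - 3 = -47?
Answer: -4197/10 ≈ -419.70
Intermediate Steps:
p(T, U) = -44 (p(T, U) = 3 - 47 = -44)
R(C) = 4
(37668 - 20880)/(R(-223) + p(-38, -154)) = (37668 - 20880)/(4 - 44) = 16788/(-40) = 16788*(-1/40) = -4197/10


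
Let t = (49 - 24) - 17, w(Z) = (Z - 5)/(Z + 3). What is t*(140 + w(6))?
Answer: 10088/9 ≈ 1120.9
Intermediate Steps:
w(Z) = (-5 + Z)/(3 + Z)
t = 8 (t = 25 - 17 = 8)
t*(140 + w(6)) = 8*(140 + (-5 + 6)/(3 + 6)) = 8*(140 + 1/9) = 8*(1261/9) = 10088/9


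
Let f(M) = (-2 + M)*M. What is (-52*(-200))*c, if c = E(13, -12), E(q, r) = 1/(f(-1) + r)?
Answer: -10400/9 ≈ -1155.6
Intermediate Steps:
f(M) = M*(-2 + M)
E(q, r) = 1/(3 + r) (E(q, r) = 1/(-(-2 - 1) + r) = 1/(-1*(-3) + r) = 1/(3 + r))
c = -⅑ (c = 1/(3 - 12) = 1/(-9) = -⅑ ≈ -0.11111)
(-52*(-200))*c = -52*(-200)*(-⅑) = 10400*(-⅑) = -10400/9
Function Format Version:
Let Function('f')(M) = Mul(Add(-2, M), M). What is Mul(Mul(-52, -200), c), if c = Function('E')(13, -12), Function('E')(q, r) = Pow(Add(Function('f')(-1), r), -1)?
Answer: Rational(-10400, 9) ≈ -1155.6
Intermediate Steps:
Function('f')(M) = Mul(M, Add(-2, M))
Function('E')(q, r) = Pow(Add(3, r), -1) (Function('E')(q, r) = Pow(Add(Mul(-1, Add(-2, -1)), r), -1) = Pow(Add(Mul(-1, -3), r), -1) = Pow(Add(3, r), -1))
c = Rational(-1, 9) (c = Pow(Add(3, -12), -1) = Pow(-9, -1) = Rational(-1, 9) ≈ -0.11111)
Mul(Mul(-52, -200), c) = Mul(Mul(-52, -200), Rational(-1, 9)) = Mul(10400, Rational(-1, 9)) = Rational(-10400, 9)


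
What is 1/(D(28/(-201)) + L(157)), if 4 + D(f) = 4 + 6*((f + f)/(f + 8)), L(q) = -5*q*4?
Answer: -395/1240384 ≈ -0.00031845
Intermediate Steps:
L(q) = -20*q
D(f) = 12*f/(8 + f) (D(f) = -4 + (4 + 6*((f + f)/(f + 8))) = -4 + (4 + 6*((2*f)/(8 + f))) = -4 + (4 + 6*(2*f/(8 + f))) = -4 + (4 + 12*f/(8 + f)) = 12*f/(8 + f))
1/(D(28/(-201)) + L(157)) = 1/(12*(28/(-201))/(8 + 28/(-201)) - 20*157) = 1/(12*(28*(-1/201))/(8 + 28*(-1/201)) - 3140) = 1/(12*(-28/201)/(8 - 28/201) - 3140) = 1/(12*(-28/201)/(1580/201) - 3140) = 1/(12*(-28/201)*(201/1580) - 3140) = 1/(-84/395 - 3140) = 1/(-1240384/395) = -395/1240384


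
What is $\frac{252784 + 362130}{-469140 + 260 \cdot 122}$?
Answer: $- \frac{307457}{218710} \approx -1.4058$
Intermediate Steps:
$\frac{252784 + 362130}{-469140 + 260 \cdot 122} = \frac{614914}{-469140 + 31720} = \frac{614914}{-437420} = 614914 \left(- \frac{1}{437420}\right) = - \frac{307457}{218710}$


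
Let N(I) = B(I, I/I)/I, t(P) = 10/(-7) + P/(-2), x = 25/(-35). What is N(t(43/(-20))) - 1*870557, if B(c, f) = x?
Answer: -86184943/99 ≈ -8.7056e+5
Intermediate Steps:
x = -5/7 (x = 25*(-1/35) = -5/7 ≈ -0.71429)
t(P) = -10/7 - P/2 (t(P) = 10*(-⅐) + P*(-½) = -10/7 - P/2)
B(c, f) = -5/7
N(I) = -5/(7*I)
N(t(43/(-20))) - 1*870557 = -5/(7*(-10/7 - 43/(2*(-20)))) - 1*870557 = -5/(7*(-10/7 - 43*(-1)/(2*20))) - 870557 = -5/(7*(-10/7 - ½*(-43/20))) - 870557 = -5/(7*(-10/7 + 43/40)) - 870557 = -5/(7*(-99/280)) - 870557 = -5/7*(-280/99) - 870557 = 200/99 - 870557 = -86184943/99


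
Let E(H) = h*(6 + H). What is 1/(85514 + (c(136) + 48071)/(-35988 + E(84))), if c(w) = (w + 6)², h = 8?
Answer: 11756/1005279839 ≈ 1.1694e-5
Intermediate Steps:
c(w) = (6 + w)²
E(H) = 48 + 8*H (E(H) = 8*(6 + H) = 48 + 8*H)
1/(85514 + (c(136) + 48071)/(-35988 + E(84))) = 1/(85514 + ((6 + 136)² + 48071)/(-35988 + (48 + 8*84))) = 1/(85514 + (142² + 48071)/(-35988 + (48 + 672))) = 1/(85514 + (20164 + 48071)/(-35988 + 720)) = 1/(85514 + 68235/(-35268)) = 1/(85514 + 68235*(-1/35268)) = 1/(85514 - 22745/11756) = 1/(1005279839/11756) = 11756/1005279839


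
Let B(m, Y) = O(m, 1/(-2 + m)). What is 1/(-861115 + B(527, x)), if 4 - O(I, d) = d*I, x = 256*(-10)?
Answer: -525/452083802 ≈ -1.1613e-6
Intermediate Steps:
x = -2560
O(I, d) = 4 - I*d (O(I, d) = 4 - d*I = 4 - I*d)
B(m, Y) = 4 - m/(-2 + m)
1/(-861115 + B(527, x)) = 1/(-861115 + (-8 + 3*527)/(-2 + 527)) = 1/(-861115 + (-8 + 1581)/525) = 1/(-861115 + (1/525)*1573) = 1/(-861115 + 1573/525) = 1/(-452083802/525) = -525/452083802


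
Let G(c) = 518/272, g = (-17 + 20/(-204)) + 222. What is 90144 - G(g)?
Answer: 12259325/136 ≈ 90142.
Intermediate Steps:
g = 10450/51 (g = (-17 + 20*(-1/204)) + 222 = (-17 - 5/51) + 222 = -872/51 + 222 = 10450/51 ≈ 204.90)
G(c) = 259/136 (G(c) = 518*(1/272) = 259/136)
90144 - G(g) = 90144 - 1*259/136 = 90144 - 259/136 = 12259325/136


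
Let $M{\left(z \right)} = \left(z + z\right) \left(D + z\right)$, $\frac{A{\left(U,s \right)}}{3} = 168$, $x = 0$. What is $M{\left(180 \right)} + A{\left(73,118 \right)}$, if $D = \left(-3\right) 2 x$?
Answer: $65304$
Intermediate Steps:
$A{\left(U,s \right)} = 504$ ($A{\left(U,s \right)} = 3 \cdot 168 = 504$)
$D = 0$ ($D = \left(-3\right) 2 \cdot 0 = \left(-6\right) 0 = 0$)
$M{\left(z \right)} = 2 z^{2}$ ($M{\left(z \right)} = \left(z + z\right) \left(0 + z\right) = 2 z z = 2 z^{2}$)
$M{\left(180 \right)} + A{\left(73,118 \right)} = 2 \cdot 180^{2} + 504 = 2 \cdot 32400 + 504 = 64800 + 504 = 65304$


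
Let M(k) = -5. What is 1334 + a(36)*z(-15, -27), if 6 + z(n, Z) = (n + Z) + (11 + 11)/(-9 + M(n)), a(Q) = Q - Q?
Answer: 1334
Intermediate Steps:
a(Q) = 0
z(n, Z) = -53/7 + Z + n (z(n, Z) = -6 + ((n + Z) + (11 + 11)/(-9 - 5)) = -6 + ((Z + n) + 22/(-14)) = -6 + ((Z + n) + 22*(-1/14)) = -6 + ((Z + n) - 11/7) = -6 + (-11/7 + Z + n) = -53/7 + Z + n)
1334 + a(36)*z(-15, -27) = 1334 + 0*(-53/7 - 27 - 15) = 1334 + 0*(-347/7) = 1334 + 0 = 1334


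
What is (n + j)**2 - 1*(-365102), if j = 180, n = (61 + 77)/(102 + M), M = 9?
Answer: 544795074/1369 ≈ 3.9795e+5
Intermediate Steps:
n = 46/37 (n = (61 + 77)/(102 + 9) = 138/111 = 138*(1/111) = 46/37 ≈ 1.2432)
(n + j)**2 - 1*(-365102) = (46/37 + 180)**2 - 1*(-365102) = (6706/37)**2 + 365102 = 44970436/1369 + 365102 = 544795074/1369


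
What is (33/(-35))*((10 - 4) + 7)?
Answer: -429/35 ≈ -12.257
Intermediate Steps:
(33/(-35))*((10 - 4) + 7) = (-1/35*33)*(6 + 7) = -33/35*13 = -429/35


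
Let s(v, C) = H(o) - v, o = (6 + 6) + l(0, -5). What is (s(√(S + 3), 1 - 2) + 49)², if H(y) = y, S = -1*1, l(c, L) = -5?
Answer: (56 - √2)² ≈ 2979.6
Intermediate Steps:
S = -1
o = 7 (o = (6 + 6) - 5 = 12 - 5 = 7)
s(v, C) = 7 - v
(s(√(S + 3), 1 - 2) + 49)² = ((7 - √(-1 + 3)) + 49)² = ((7 - √2) + 49)² = (56 - √2)²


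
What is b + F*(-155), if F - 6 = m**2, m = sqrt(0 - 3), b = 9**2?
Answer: -384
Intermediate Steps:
b = 81
m = I*sqrt(3) (m = sqrt(-3) = I*sqrt(3) ≈ 1.732*I)
F = 3 (F = 6 + (I*sqrt(3))**2 = 6 - 3 = 3)
b + F*(-155) = 81 + 3*(-155) = 81 - 465 = -384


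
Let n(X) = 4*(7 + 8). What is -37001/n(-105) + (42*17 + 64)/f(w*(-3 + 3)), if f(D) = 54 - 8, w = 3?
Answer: -827683/1380 ≈ -599.77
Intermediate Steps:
n(X) = 60 (n(X) = 4*15 = 60)
f(D) = 46
-37001/n(-105) + (42*17 + 64)/f(w*(-3 + 3)) = -37001/60 + (42*17 + 64)/46 = -37001*1/60 + (714 + 64)*(1/46) = -37001/60 + 778*(1/46) = -37001/60 + 389/23 = -827683/1380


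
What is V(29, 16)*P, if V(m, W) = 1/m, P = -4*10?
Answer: -40/29 ≈ -1.3793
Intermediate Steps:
P = -40
V(29, 16)*P = -40/29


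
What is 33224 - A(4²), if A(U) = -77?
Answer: 33301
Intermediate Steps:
33224 - A(4²) = 33224 - 1*(-77) = 33224 + 77 = 33301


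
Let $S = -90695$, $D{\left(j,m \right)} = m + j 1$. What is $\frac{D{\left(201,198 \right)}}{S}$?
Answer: $- \frac{399}{90695} \approx -0.0043994$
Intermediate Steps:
$D{\left(j,m \right)} = j + m$ ($D{\left(j,m \right)} = m + j = j + m$)
$\frac{D{\left(201,198 \right)}}{S} = \frac{201 + 198}{-90695} = 399 \left(- \frac{1}{90695}\right) = - \frac{399}{90695}$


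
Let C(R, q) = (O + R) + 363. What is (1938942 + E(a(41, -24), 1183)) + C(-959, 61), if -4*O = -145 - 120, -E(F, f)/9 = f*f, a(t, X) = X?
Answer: -42627955/4 ≈ -1.0657e+7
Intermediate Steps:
E(F, f) = -9*f² (E(F, f) = -9*f*f = -9*f²)
O = 265/4 (O = -(-145 - 120)/4 = -¼*(-265) = 265/4 ≈ 66.250)
C(R, q) = 1717/4 + R (C(R, q) = (265/4 + R) + 363 = 1717/4 + R)
(1938942 + E(a(41, -24), 1183)) + C(-959, 61) = (1938942 - 9*1183²) + (1717/4 - 959) = (1938942 - 9*1399489) - 2119/4 = (1938942 - 12595401) - 2119/4 = -10656459 - 2119/4 = -42627955/4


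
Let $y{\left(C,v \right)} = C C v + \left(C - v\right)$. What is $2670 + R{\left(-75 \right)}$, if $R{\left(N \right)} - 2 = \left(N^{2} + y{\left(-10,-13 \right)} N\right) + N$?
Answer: $105497$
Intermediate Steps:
$y{\left(C,v \right)} = C - v + v C^{2}$ ($y{\left(C,v \right)} = C^{2} v + \left(C - v\right) = v C^{2} + \left(C - v\right) = C - v + v C^{2}$)
$R{\left(N \right)} = 2 + N^{2} - 1296 N$ ($R{\left(N \right)} = 2 + \left(\left(N^{2} + \left(-10 - -13 - 13 \left(-10\right)^{2}\right) N\right) + N\right) = 2 + \left(\left(N^{2} + \left(-10 + 13 - 1300\right) N\right) + N\right) = 2 + \left(\left(N^{2} - 1297 N\right) + N\right) = 2 + \left(N^{2} - 1296 N\right) = 2 + N^{2} - 1296 N$)
$2670 + R{\left(-75 \right)} = 2670 + \left(2 + \left(-75\right)^{2} - -97200\right) = 2670 + \left(2 + 5625 + 97200\right) = 2670 + 102827 = 105497$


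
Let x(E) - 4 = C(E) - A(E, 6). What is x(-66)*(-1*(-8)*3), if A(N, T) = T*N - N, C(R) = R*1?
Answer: 6432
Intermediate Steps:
C(R) = R
A(N, T) = -N + N*T (A(N, T) = N*T - N = -N + N*T)
x(E) = 4 - 4*E (x(E) = 4 + (E - E*(-1 + 6)) = 4 + (E - E*5) = 4 + (E - 5*E) = 4 - 4*E)
x(-66)*(-1*(-8)*3) = (4 - 4*(-66))*(-1*(-8)*3) = (4 + 264)*(8*3) = 268*24 = 6432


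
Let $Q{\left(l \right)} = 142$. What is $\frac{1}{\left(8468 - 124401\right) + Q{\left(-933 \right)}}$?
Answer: $- \frac{1}{115791} \approx -8.6363 \cdot 10^{-6}$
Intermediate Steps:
$\frac{1}{\left(8468 - 124401\right) + Q{\left(-933 \right)}} = \frac{1}{\left(8468 - 124401\right) + 142} = \frac{1}{-115933 + 142} = \frac{1}{-115791} = - \frac{1}{115791}$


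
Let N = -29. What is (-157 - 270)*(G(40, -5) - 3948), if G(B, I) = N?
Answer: 1698179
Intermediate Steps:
G(B, I) = -29
(-157 - 270)*(G(40, -5) - 3948) = (-157 - 270)*(-29 - 3948) = -427*(-3977) = 1698179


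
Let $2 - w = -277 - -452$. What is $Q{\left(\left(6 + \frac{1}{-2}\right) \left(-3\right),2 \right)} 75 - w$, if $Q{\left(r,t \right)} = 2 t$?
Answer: $473$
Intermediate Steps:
$w = -173$ ($w = 2 - \left(-277 - -452\right) = 2 - \left(-277 + 452\right) = 2 - 175 = -173$)
$Q{\left(\left(6 + \frac{1}{-2}\right) \left(-3\right),2 \right)} 75 - w = 2 \cdot 2 \cdot 75 - -173 = 4 \cdot 75 + 173 = 300 + 173 = 473$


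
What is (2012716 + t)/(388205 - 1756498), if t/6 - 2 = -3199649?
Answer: 17185166/1368293 ≈ 12.560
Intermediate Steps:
t = -19197882 (t = 12 + 6*(-3199649) = 12 - 19197894 = -19197882)
(2012716 + t)/(388205 - 1756498) = (2012716 - 19197882)/(388205 - 1756498) = -17185166/(-1368293) = -17185166*(-1/1368293) = 17185166/1368293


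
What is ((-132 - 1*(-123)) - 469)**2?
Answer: 228484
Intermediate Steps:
((-132 - 1*(-123)) - 469)**2 = ((-132 + 123) - 469)**2 = (-9 - 469)**2 = (-478)**2 = 228484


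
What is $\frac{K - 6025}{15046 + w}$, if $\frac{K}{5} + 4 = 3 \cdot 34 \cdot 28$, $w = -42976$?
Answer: $- \frac{549}{1862} \approx -0.29484$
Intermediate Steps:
$K = 14260$ ($K = -20 + 5 \cdot 3 \cdot 34 \cdot 28 = -20 + 5 \cdot 102 \cdot 28 = -20 + 5 \cdot 2856 = -20 + 14280 = 14260$)
$\frac{K - 6025}{15046 + w} = \frac{14260 - 6025}{15046 - 42976} = \frac{8235}{-27930} = 8235 \left(- \frac{1}{27930}\right) = - \frac{549}{1862}$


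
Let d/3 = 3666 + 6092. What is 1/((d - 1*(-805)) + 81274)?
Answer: 1/111353 ≈ 8.9805e-6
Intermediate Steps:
d = 29274 (d = 3*(3666 + 6092) = 3*9758 = 29274)
1/((d - 1*(-805)) + 81274) = 1/((29274 - 1*(-805)) + 81274) = 1/((29274 + 805) + 81274) = 1/(30079 + 81274) = 1/111353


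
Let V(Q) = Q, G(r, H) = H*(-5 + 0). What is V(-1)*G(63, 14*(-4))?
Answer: -280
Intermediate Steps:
G(r, H) = -5*H (G(r, H) = H*(-5) = -5*H)
V(-1)*G(63, 14*(-4)) = -(-5)*14*(-4) = -(-5)*(-56) = -1*280 = -280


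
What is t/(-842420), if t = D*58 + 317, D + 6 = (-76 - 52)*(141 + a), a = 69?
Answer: 1559071/842420 ≈ 1.8507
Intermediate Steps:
D = -26886 (D = -6 + (-76 - 52)*(141 + 69) = -6 - 128*210 = -6 - 26880 = -26886)
t = -1559071 (t = -26886*58 + 317 = -1559388 + 317 = -1559071)
t/(-842420) = -1559071/(-842420) = -1559071*(-1/842420) = 1559071/842420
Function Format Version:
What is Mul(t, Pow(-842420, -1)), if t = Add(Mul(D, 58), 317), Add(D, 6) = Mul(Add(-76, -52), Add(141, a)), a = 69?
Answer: Rational(1559071, 842420) ≈ 1.8507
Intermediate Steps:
D = -26886 (D = Add(-6, Mul(Add(-76, -52), Add(141, 69))) = Add(-6, Mul(-128, 210)) = Add(-6, -26880) = -26886)
t = -1559071 (t = Add(Mul(-26886, 58), 317) = Add(-1559388, 317) = -1559071)
Mul(t, Pow(-842420, -1)) = Mul(-1559071, Pow(-842420, -1)) = Mul(-1559071, Rational(-1, 842420)) = Rational(1559071, 842420)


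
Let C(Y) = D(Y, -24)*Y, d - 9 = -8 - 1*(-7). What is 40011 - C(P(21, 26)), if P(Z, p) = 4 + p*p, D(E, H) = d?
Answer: 34571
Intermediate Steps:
d = 8 (d = 9 + (-8 - 1*(-7)) = 9 + (-8 + 7) = 9 - 1 = 8)
D(E, H) = 8
P(Z, p) = 4 + p²
C(Y) = 8*Y
40011 - C(P(21, 26)) = 40011 - 8*(4 + 26²) = 40011 - 8*(4 + 676) = 40011 - 8*680 = 40011 - 1*5440 = 40011 - 5440 = 34571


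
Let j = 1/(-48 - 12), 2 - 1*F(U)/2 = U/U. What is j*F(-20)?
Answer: -1/30 ≈ -0.033333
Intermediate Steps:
F(U) = 2 (F(U) = 4 - 2*U/U = 4 - 2*1 = 4 - 2 = 2)
j = -1/60 (j = 1/(-60) = -1/60 ≈ -0.016667)
j*F(-20) = -1/60*2 = -1/30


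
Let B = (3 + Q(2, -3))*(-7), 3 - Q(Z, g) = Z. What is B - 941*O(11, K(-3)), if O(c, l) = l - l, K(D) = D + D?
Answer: -28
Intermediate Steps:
Q(Z, g) = 3 - Z
K(D) = 2*D
B = -28 (B = (3 + (3 - 1*2))*(-7) = (3 + (3 - 2))*(-7) = (3 + 1)*(-7) = 4*(-7) = -28)
O(c, l) = 0
B - 941*O(11, K(-3)) = -28 - 941*0 = -28 + 0 = -28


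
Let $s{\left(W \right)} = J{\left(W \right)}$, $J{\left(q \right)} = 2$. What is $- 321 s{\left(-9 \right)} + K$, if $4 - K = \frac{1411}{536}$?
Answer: $- \frac{343379}{536} \approx -640.63$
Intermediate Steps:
$K = \frac{733}{536}$ ($K = 4 - \frac{1411}{536} = \frac{733}{536} \approx 1.3675$)
$s{\left(W \right)} = 2$
$- 321 s{\left(-9 \right)} + K = \left(-321\right) 2 + \frac{733}{536} = -642 + \frac{733}{536} = - \frac{343379}{536}$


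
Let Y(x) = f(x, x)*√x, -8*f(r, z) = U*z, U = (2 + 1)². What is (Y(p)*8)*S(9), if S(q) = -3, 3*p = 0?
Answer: 0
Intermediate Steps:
p = 0 (p = (⅓)*0 = 0)
U = 9 (U = 3² = 9)
f(r, z) = -9*z/8
Y(x) = -9*x^(3/2)/8 (Y(x) = (-9*x/8)*√x = -9*x^(3/2)/8)
(Y(p)*8)*S(9) = (-9*0^(3/2)/8*8)*(-3) = (-9/8*0*8)*(-3) = (0*8)*(-3) = 0*(-3) = 0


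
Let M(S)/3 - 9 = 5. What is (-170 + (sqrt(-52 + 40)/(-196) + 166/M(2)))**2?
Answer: 2383197097/86436 + 3487*I*sqrt(3)/1029 ≈ 27572.0 + 5.8694*I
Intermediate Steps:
M(S) = 42 (M(S) = 27 + 3*5 = 27 + 15 = 42)
(-170 + (sqrt(-52 + 40)/(-196) + 166/M(2)))**2 = (-170 + (sqrt(-52 + 40)/(-196) + 166/42))**2 = (-170 + (sqrt(-12)*(-1/196) + 166*(1/42)))**2 = (-170 + ((2*I*sqrt(3))*(-1/196) + 83/21))**2 = (-170 + (-I*sqrt(3)/98 + 83/21))**2 = (-170 + (83/21 - I*sqrt(3)/98))**2 = (-3487/21 - I*sqrt(3)/98)**2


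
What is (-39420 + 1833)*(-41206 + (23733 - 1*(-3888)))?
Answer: 510619395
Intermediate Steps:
(-39420 + 1833)*(-41206 + (23733 - 1*(-3888))) = -37587*(-41206 + (23733 + 3888)) = -37587*(-41206 + 27621) = -37587*(-13585) = 510619395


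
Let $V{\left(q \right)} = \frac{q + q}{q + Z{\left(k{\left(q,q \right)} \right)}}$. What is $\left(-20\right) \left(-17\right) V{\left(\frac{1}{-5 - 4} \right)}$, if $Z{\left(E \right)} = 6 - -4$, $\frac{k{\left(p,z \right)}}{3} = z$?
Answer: $- \frac{680}{89} \approx -7.6404$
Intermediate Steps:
$k{\left(p,z \right)} = 3 z$
$Z{\left(E \right)} = 10$ ($Z{\left(E \right)} = 6 + 4 = 10$)
$V{\left(q \right)} = \frac{2 q}{10 + q}$ ($V{\left(q \right)} = \frac{q + q}{q + 10} = \frac{2 q}{10 + q}$)
$\left(-20\right) \left(-17\right) V{\left(\frac{1}{-5 - 4} \right)} = \left(-20\right) \left(-17\right) \frac{2}{\left(-5 - 4\right) \left(10 + \frac{1}{-5 - 4}\right)} = 340 \frac{2}{\left(-9\right) \left(10 + \frac{1}{-9}\right)} = 340 \cdot 2 \left(- \frac{1}{9}\right) \frac{1}{10 - \frac{1}{9}} = 340 \cdot 2 \left(- \frac{1}{9}\right) \frac{1}{\frac{89}{9}} = 340 \cdot 2 \left(- \frac{1}{9}\right) \frac{9}{89} = 340 \left(- \frac{2}{89}\right) = - \frac{680}{89}$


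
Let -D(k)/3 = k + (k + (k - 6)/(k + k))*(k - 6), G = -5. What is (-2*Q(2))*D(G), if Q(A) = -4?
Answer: -4548/5 ≈ -909.60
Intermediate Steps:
D(k) = -3*k - 3*(-6 + k)*(k + (-6 + k)/(2*k)) (D(k) = -3*(k + (k + (k - 6)/(k + k))*(k - 6)) = -3*(k + (k + (-6 + k)/((2*k)))*(-6 + k)) = -3*(k + (k + (-6 + k)*(1/(2*k)))*(-6 + k)) = -3*(k + (k + (-6 + k)/(2*k))*(-6 + k)) = -3*(k + (-6 + k)*(k + (-6 + k)/(2*k))) = -3*k - 3*(-6 + k)*(k + (-6 + k)/(2*k)))
(-2*Q(2))*D(G) = (-2*(-4))*(18 - 54/(-5) - 3*(-5)² + (27/2)*(-5)) = 8*(18 - 54*(-⅕) - 3*25 - 135/2) = 8*(18 + 54/5 - 75 - 135/2) = 8*(-1137/10) = -4548/5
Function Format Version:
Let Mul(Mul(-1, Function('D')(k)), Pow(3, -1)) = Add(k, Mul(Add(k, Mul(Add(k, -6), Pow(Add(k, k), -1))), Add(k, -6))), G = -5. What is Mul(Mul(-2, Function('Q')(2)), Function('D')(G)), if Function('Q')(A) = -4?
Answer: Rational(-4548, 5) ≈ -909.60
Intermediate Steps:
Function('D')(k) = Add(Mul(-3, k), Mul(-3, Add(-6, k), Add(k, Mul(Rational(1, 2), Pow(k, -1), Add(-6, k))))) (Function('D')(k) = Mul(-3, Add(k, Mul(Add(k, Mul(Add(k, -6), Pow(Add(k, k), -1))), Add(k, -6)))) = Mul(-3, Add(k, Mul(Add(k, Mul(Add(-6, k), Pow(Mul(2, k), -1))), Add(-6, k)))) = Mul(-3, Add(k, Mul(Add(k, Mul(Add(-6, k), Mul(Rational(1, 2), Pow(k, -1)))), Add(-6, k)))) = Mul(-3, Add(k, Mul(Add(k, Mul(Rational(1, 2), Pow(k, -1), Add(-6, k))), Add(-6, k)))) = Mul(-3, Add(k, Mul(Add(-6, k), Add(k, Mul(Rational(1, 2), Pow(k, -1), Add(-6, k)))))) = Add(Mul(-3, k), Mul(-3, Add(-6, k), Add(k, Mul(Rational(1, 2), Pow(k, -1), Add(-6, k))))))
Mul(Mul(-2, Function('Q')(2)), Function('D')(G)) = Mul(Mul(-2, -4), Add(18, Mul(-54, Pow(-5, -1)), Mul(-3, Pow(-5, 2)), Mul(Rational(27, 2), -5))) = Mul(8, Add(18, Mul(-54, Rational(-1, 5)), Mul(-3, 25), Rational(-135, 2))) = Mul(8, Add(18, Rational(54, 5), -75, Rational(-135, 2))) = Mul(8, Rational(-1137, 10)) = Rational(-4548, 5)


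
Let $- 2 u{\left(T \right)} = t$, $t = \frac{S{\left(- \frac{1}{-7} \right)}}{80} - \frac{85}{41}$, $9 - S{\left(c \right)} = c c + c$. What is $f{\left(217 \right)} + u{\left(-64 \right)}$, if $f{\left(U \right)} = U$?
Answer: $\frac{70067927}{321440} \approx 217.98$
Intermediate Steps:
$S{\left(c \right)} = 9 - c - c^{2}$ ($S{\left(c \right)} = 9 - \left(c c + c\right) = 9 - \left(c^{2} + c\right) = 9 - \left(c + c^{2}\right) = 9 - c - c^{2}$)
$t = - \frac{315447}{160720}$ ($t = \frac{9 - - \frac{1}{-7} - \left(- \frac{1}{-7}\right)^{2}}{80} - \frac{85}{41} = \left(9 - \left(-1\right) \left(- \frac{1}{7}\right) - \left(\left(-1\right) \left(- \frac{1}{7}\right)\right)^{2}\right) \frac{1}{80} - \frac{85}{41} = \left(9 - \frac{1}{7} - \left(\frac{1}{7}\right)^{2}\right) \frac{1}{80} - \frac{85}{41} = \left(9 - \frac{1}{7} - \frac{1}{49}\right) \frac{1}{80} - \frac{85}{41} = \frac{433}{49} \cdot \frac{1}{80} - \frac{85}{41} = \frac{433}{3920} - \frac{85}{41} = - \frac{315447}{160720} \approx -1.9627$)
$u{\left(T \right)} = \frac{315447}{321440}$ ($u{\left(T \right)} = \left(- \frac{1}{2}\right) \left(- \frac{315447}{160720}\right) = \frac{315447}{321440}$)
$f{\left(217 \right)} + u{\left(-64 \right)} = 217 + \frac{315447}{321440} = \frac{70067927}{321440}$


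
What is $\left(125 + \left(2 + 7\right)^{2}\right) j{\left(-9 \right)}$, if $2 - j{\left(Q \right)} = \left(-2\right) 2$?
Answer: $1236$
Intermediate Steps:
$j{\left(Q \right)} = 6$ ($j{\left(Q \right)} = 2 - \left(-2\right) 2 = 2 - -4 = 2 + 4 = 6$)
$\left(125 + \left(2 + 7\right)^{2}\right) j{\left(-9 \right)} = \left(125 + \left(2 + 7\right)^{2}\right) 6 = \left(125 + 9^{2}\right) 6 = \left(125 + 81\right) 6 = 206 \cdot 6 = 1236$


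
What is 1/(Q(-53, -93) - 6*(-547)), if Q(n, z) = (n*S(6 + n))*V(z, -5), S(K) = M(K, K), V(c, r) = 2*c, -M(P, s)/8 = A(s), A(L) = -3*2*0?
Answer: 1/3282 ≈ 0.00030469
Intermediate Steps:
A(L) = 0 (A(L) = -6*0 = 0)
M(P, s) = 0 (M(P, s) = -8*0 = 0)
S(K) = 0
Q(n, z) = 0 (Q(n, z) = (n*0)*(2*z) = 0*(2*z) = 0)
1/(Q(-53, -93) - 6*(-547)) = 1/(0 - 6*(-547)) = 1/(0 + 3282) = 1/3282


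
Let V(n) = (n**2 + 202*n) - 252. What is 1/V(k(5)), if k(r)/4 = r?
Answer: 1/4188 ≈ 0.00023878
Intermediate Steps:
k(r) = 4*r
V(n) = -252 + n**2 + 202*n
1/V(k(5)) = 1/(-252 + (4*5)**2 + 202*(4*5)) = 1/(-252 + 20**2 + 202*20) = 1/(-252 + 400 + 4040) = 1/4188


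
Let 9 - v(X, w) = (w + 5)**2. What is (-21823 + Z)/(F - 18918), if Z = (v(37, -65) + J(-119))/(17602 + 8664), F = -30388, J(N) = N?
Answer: 143301657/323767849 ≈ 0.44261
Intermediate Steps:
v(X, w) = 9 - (5 + w)**2 (v(X, w) = 9 - (w + 5)**2 = 9 - (5 + w)**2)
Z = -1855/13133 (Z = ((9 - (5 - 65)**2) - 119)/(17602 + 8664) = ((9 - 1*(-60)**2) - 119)/26266 = ((9 - 1*3600) - 119)*(1/26266) = ((9 - 3600) - 119)*(1/26266) = (-3591 - 119)*(1/26266) = -3710*1/26266 = -1855/13133 ≈ -0.14125)
(-21823 + Z)/(F - 18918) = (-21823 - 1855/13133)/(-30388 - 18918) = -286603314/13133/(-49306) = -286603314/13133*(-1/49306) = 143301657/323767849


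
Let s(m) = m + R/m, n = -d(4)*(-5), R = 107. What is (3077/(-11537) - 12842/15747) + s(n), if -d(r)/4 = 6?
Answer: -295458403137/2422308520 ≈ -121.97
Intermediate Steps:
d(r) = -24 (d(r) = -4*6 = -24)
n = -120 (n = -1*(-24)*(-5) = 24*(-5) = -120)
s(m) = m + 107/m
(3077/(-11537) - 12842/15747) + s(n) = (3077/(-11537) - 12842/15747) + (-120 + 107/(-120)) = (3077*(-1/11537) - 12842*1/15747) + (-120 + 107*(-1/120)) = (-3077/11537 - 12842/15747) + (-120 - 107/120) = -196611673/181673139 - 14507/120 = -295458403137/2422308520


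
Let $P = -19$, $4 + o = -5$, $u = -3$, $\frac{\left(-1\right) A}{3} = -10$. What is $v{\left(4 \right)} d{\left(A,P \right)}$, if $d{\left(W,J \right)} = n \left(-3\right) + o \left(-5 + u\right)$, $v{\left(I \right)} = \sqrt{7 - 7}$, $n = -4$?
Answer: $0$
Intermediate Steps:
$A = 30$ ($A = \left(-3\right) \left(-10\right) = 30$)
$v{\left(I \right)} = 0$ ($v{\left(I \right)} = \sqrt{0} = 0$)
$o = -9$ ($o = -4 - 5 = -9$)
$d{\left(W,J \right)} = 84$ ($d{\left(W,J \right)} = \left(-4\right) \left(-3\right) - 9 \left(-5 - 3\right) = 12 - -72 = 12 + 72 = 84$)
$v{\left(4 \right)} d{\left(A,P \right)} = 0 \cdot 84 = 0$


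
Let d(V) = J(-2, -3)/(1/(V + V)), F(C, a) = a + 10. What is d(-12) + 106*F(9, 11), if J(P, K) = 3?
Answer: 2154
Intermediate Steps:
F(C, a) = 10 + a
d(V) = 6*V (d(V) = 3/(1/(V + V)) = 3/(1/(2*V)) = 3/((1/(2*V))) = 3*(2*V) = 6*V)
d(-12) + 106*F(9, 11) = 6*(-12) + 106*(10 + 11) = -72 + 106*21 = -72 + 2226 = 2154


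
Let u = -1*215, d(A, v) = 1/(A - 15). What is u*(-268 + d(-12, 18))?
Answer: 1555955/27 ≈ 57628.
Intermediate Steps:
d(A, v) = 1/(-15 + A)
u = -215
u*(-268 + d(-12, 18)) = -215*(-268 + 1/(-15 - 12)) = -215*(-268 + 1/(-27)) = -215*(-268 - 1/27) = -215*(-7237/27) = 1555955/27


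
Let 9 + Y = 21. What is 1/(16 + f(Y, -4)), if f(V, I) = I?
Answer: 1/12 ≈ 0.083333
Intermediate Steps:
Y = 12 (Y = -9 + 21 = 12)
1/(16 + f(Y, -4)) = 1/(16 - 4) = 1/12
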